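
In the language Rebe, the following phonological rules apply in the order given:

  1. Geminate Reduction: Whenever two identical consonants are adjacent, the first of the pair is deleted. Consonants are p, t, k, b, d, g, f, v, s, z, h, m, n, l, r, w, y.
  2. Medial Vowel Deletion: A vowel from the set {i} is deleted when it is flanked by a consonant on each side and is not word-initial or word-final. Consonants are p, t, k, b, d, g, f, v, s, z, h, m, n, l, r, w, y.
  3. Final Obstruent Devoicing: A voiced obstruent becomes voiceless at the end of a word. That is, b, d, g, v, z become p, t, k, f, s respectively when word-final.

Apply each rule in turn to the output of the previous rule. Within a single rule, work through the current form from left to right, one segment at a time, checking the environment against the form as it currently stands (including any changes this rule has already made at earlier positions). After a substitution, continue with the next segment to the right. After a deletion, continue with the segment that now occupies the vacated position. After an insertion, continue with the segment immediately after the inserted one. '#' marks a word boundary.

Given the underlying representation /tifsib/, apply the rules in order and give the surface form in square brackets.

1 Geminate Reduction: no change — [tifsib]
2 Medial Vowel Deletion: [tifsib] → [tfsb]
3 Final Obstruent Devoicing: [tfsb] → [tfsp]

[tfsp]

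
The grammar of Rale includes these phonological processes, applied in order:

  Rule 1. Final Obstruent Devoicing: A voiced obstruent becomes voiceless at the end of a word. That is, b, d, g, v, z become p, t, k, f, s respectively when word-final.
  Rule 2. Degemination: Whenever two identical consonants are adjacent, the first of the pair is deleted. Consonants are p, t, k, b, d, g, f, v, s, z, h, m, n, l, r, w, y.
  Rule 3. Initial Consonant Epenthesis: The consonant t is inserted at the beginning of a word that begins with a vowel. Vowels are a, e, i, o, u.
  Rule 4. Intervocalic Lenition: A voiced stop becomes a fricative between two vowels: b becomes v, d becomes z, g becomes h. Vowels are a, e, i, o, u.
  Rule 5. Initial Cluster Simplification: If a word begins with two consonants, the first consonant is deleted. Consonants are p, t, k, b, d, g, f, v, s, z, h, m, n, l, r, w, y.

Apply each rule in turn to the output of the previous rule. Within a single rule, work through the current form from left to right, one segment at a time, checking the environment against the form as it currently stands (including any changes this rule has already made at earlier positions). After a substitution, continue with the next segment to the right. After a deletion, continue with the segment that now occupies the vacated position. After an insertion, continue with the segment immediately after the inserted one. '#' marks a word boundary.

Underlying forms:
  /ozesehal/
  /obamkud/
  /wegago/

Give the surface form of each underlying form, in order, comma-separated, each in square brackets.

[tozesehal], [tovamkut], [wehaho]

/ozesehal/:
  Rule 1 Final Obstruent Devoicing: no change — [ozesehal]
  Rule 2 Degemination: no change — [ozesehal]
  Rule 3 Initial Consonant Epenthesis: [ozesehal] → [tozesehal]
  Rule 4 Intervocalic Lenition: no change — [tozesehal]
  Rule 5 Initial Cluster Simplification: no change — [tozesehal]
/obamkud/:
  Rule 1 Final Obstruent Devoicing: [obamkud] → [obamkut]
  Rule 2 Degemination: no change — [obamkut]
  Rule 3 Initial Consonant Epenthesis: [obamkut] → [tobamkut]
  Rule 4 Intervocalic Lenition: [tobamkut] → [tovamkut]
  Rule 5 Initial Cluster Simplification: no change — [tovamkut]
/wegago/:
  Rule 1 Final Obstruent Devoicing: no change — [wegago]
  Rule 2 Degemination: no change — [wegago]
  Rule 3 Initial Consonant Epenthesis: no change — [wegago]
  Rule 4 Intervocalic Lenition: [wegago] → [wehaho]
  Rule 5 Initial Cluster Simplification: no change — [wehaho]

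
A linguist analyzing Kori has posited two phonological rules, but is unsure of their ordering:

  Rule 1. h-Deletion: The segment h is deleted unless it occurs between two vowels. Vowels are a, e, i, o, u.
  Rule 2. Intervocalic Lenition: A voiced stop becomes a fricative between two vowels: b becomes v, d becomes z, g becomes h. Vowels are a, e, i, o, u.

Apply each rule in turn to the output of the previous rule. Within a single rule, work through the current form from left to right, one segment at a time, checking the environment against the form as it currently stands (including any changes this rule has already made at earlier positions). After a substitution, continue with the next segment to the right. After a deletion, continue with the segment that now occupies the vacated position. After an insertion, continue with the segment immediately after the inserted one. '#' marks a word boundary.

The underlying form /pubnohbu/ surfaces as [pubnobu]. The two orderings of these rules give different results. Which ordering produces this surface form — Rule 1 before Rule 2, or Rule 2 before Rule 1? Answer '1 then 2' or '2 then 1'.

Order 1 then 2:
  1 h-Deletion: [pubnohbu] → [pubnobu]
  2 Intervocalic Lenition: [pubnobu] → [pubnovu]
  result: [pubnovu]
Order 2 then 1:
  2 Intervocalic Lenition: no change — [pubnohbu]
  1 h-Deletion: [pubnohbu] → [pubnobu]
  result: [pubnobu]

2 then 1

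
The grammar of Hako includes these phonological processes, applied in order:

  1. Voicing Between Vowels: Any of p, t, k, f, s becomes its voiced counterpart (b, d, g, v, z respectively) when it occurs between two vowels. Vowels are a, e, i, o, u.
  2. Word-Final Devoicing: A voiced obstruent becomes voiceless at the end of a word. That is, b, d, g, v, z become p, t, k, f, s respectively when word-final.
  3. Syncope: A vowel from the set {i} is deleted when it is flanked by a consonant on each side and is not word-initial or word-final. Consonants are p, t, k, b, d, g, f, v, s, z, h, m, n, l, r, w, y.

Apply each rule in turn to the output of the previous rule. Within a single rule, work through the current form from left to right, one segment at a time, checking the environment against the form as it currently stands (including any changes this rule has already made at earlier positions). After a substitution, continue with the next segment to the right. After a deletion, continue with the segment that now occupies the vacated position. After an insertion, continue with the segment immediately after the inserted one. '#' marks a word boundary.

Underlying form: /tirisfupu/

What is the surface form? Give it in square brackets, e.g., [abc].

1 Voicing Between Vowels: [tirisfupu] → [tirisfubu]
2 Word-Final Devoicing: no change — [tirisfubu]
3 Syncope: [tirisfubu] → [trsfubu]

[trsfubu]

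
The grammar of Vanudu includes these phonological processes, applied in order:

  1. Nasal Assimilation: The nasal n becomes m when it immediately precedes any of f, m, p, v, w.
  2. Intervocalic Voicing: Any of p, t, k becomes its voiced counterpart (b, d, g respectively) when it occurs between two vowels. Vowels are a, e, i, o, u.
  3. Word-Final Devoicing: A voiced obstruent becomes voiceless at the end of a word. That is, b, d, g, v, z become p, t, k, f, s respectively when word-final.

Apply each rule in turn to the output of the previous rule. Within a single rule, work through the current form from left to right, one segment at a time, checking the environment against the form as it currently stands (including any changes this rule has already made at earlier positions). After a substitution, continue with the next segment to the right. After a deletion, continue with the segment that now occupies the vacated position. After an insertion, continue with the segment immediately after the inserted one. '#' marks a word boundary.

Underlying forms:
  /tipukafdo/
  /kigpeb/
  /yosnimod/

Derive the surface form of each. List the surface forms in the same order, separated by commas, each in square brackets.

/tipukafdo/:
  1 Nasal Assimilation: no change — [tipukafdo]
  2 Intervocalic Voicing: [tipukafdo] → [tibugafdo]
  3 Word-Final Devoicing: no change — [tibugafdo]
/kigpeb/:
  1 Nasal Assimilation: no change — [kigpeb]
  2 Intervocalic Voicing: no change — [kigpeb]
  3 Word-Final Devoicing: [kigpeb] → [kigpep]
/yosnimod/:
  1 Nasal Assimilation: no change — [yosnimod]
  2 Intervocalic Voicing: no change — [yosnimod]
  3 Word-Final Devoicing: [yosnimod] → [yosnimot]

[tibugafdo], [kigpep], [yosnimot]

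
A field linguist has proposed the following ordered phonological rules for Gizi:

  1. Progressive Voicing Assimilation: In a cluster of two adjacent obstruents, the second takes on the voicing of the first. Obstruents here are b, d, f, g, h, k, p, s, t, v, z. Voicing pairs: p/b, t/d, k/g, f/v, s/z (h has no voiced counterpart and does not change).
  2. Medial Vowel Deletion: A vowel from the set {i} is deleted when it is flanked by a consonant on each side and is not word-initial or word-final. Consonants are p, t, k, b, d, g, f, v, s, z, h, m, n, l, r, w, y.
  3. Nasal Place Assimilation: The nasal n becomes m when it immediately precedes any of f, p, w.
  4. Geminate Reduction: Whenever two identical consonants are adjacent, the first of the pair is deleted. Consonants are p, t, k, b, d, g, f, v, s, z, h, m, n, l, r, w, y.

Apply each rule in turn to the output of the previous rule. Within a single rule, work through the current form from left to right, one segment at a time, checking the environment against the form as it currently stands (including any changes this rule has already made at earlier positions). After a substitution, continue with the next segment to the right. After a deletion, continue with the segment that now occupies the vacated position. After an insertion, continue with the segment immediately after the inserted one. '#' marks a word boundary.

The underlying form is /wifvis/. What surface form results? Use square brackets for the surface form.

1 Progressive Voicing Assimilation: [wifvis] → [wiffis]
2 Medial Vowel Deletion: [wiffis] → [wffs]
3 Nasal Place Assimilation: no change — [wffs]
4 Geminate Reduction: [wffs] → [wfs]

[wfs]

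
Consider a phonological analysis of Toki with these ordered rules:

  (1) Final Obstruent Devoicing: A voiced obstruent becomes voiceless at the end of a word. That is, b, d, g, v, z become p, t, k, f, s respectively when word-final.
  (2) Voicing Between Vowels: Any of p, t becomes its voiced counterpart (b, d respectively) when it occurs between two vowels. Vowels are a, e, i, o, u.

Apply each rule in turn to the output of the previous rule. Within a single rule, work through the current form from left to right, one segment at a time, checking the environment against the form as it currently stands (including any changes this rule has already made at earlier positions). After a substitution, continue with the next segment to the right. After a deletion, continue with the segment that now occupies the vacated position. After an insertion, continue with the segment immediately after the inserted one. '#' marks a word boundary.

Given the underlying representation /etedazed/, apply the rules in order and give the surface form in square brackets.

(1) Final Obstruent Devoicing: [etedazed] → [etedazet]
(2) Voicing Between Vowels: [etedazet] → [ededazet]

[ededazet]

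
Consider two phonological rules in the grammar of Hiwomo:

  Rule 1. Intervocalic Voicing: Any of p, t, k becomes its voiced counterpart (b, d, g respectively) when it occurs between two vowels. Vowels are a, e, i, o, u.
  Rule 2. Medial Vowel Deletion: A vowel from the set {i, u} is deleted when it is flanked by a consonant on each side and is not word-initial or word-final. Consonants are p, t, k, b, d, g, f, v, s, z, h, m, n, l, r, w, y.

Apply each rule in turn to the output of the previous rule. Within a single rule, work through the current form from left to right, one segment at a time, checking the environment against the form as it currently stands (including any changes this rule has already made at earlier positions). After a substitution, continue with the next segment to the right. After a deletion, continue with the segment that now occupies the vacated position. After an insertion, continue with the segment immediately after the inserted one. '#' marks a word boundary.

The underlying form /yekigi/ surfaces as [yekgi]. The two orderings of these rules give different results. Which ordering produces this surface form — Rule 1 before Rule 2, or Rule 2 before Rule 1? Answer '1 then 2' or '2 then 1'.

Order 1 then 2:
  1 Intervocalic Voicing: [yekigi] → [yegigi]
  2 Medial Vowel Deletion: [yegigi] → [yeggi]
  result: [yeggi]
Order 2 then 1:
  2 Medial Vowel Deletion: [yekigi] → [yekgi]
  1 Intervocalic Voicing: no change — [yekgi]
  result: [yekgi]

2 then 1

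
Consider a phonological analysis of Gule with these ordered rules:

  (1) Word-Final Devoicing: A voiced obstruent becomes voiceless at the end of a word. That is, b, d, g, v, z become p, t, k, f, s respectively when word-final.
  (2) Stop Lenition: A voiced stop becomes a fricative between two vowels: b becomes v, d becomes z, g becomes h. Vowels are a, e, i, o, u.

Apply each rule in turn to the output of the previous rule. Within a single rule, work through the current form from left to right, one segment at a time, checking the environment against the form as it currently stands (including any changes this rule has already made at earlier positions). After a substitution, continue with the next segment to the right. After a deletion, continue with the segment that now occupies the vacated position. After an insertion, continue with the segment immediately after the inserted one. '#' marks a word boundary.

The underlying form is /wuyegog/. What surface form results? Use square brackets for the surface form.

[wuyehok]

(1) Word-Final Devoicing: [wuyegog] → [wuyegok]
(2) Stop Lenition: [wuyegok] → [wuyehok]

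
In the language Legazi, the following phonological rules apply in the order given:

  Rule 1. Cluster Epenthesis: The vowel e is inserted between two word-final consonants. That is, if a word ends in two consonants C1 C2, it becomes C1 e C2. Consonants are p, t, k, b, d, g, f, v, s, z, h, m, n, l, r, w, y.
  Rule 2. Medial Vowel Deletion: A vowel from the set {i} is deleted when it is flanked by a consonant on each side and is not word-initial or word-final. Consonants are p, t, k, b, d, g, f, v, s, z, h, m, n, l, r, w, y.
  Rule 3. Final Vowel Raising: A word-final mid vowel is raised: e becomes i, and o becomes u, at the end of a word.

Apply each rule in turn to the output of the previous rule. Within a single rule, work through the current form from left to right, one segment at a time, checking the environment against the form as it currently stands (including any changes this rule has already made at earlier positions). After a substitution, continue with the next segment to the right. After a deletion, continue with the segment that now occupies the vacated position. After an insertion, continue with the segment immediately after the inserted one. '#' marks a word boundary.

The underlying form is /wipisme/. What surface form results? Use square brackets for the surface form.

[wpsmi]

Rule 1 Cluster Epenthesis: no change — [wipisme]
Rule 2 Medial Vowel Deletion: [wipisme] → [wpsme]
Rule 3 Final Vowel Raising: [wpsme] → [wpsmi]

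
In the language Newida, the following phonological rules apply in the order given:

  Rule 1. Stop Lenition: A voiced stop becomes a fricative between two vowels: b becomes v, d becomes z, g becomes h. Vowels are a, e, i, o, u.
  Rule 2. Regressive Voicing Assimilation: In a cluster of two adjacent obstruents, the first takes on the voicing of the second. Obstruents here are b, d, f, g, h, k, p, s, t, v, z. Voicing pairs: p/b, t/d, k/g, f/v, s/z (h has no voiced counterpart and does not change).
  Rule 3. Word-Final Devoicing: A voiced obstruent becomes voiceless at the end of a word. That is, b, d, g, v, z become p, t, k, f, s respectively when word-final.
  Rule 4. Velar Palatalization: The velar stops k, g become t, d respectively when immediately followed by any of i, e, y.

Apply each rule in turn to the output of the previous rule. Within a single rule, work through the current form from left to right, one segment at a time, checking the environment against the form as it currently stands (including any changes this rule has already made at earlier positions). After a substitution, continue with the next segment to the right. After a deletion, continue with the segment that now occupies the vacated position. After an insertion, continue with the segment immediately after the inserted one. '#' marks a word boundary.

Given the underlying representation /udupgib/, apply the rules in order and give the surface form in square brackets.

[uzubdip]

Rule 1 Stop Lenition: [udupgib] → [uzupgib]
Rule 2 Regressive Voicing Assimilation: [uzupgib] → [uzubgib]
Rule 3 Word-Final Devoicing: [uzubgib] → [uzubgip]
Rule 4 Velar Palatalization: [uzubgip] → [uzubdip]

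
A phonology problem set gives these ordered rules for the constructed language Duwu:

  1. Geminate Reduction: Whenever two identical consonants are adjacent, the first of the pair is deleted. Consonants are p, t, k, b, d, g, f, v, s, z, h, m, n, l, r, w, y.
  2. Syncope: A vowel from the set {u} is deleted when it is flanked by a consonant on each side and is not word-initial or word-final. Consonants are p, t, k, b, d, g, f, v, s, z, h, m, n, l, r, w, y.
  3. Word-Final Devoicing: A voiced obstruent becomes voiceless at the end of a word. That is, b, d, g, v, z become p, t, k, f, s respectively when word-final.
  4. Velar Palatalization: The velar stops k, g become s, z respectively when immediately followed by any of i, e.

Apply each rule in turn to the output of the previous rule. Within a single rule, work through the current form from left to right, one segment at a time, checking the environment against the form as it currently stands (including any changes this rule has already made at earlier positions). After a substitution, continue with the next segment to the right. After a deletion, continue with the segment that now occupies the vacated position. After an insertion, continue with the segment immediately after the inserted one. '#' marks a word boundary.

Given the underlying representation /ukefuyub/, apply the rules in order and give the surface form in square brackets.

[usefyp]

1 Geminate Reduction: no change — [ukefuyub]
2 Syncope: [ukefuyub] → [ukefyb]
3 Word-Final Devoicing: [ukefyb] → [ukefyp]
4 Velar Palatalization: [ukefyp] → [usefyp]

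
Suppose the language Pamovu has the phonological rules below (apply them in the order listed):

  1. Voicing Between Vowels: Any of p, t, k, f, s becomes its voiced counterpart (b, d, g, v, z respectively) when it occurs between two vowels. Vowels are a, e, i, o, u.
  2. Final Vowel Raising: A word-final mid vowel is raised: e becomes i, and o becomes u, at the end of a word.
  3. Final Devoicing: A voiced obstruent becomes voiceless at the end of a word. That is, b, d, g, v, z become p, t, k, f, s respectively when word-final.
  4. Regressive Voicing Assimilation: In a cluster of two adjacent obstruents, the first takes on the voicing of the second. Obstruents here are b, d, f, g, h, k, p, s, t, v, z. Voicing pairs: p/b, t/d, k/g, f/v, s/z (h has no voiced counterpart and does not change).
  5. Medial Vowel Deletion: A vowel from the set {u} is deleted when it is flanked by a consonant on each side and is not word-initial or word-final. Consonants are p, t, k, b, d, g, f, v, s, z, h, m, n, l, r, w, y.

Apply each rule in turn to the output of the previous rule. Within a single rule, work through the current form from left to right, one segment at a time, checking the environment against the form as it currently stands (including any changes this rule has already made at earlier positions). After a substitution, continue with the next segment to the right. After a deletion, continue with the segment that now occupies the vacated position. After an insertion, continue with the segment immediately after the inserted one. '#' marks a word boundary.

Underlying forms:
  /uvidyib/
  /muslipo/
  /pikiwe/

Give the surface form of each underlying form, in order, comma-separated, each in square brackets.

/uvidyib/:
  1 Voicing Between Vowels: no change — [uvidyib]
  2 Final Vowel Raising: no change — [uvidyib]
  3 Final Devoicing: [uvidyib] → [uvidyip]
  4 Regressive Voicing Assimilation: no change — [uvidyip]
  5 Medial Vowel Deletion: no change — [uvidyip]
/muslipo/:
  1 Voicing Between Vowels: [muslipo] → [muslibo]
  2 Final Vowel Raising: [muslibo] → [muslibu]
  3 Final Devoicing: no change — [muslibu]
  4 Regressive Voicing Assimilation: no change — [muslibu]
  5 Medial Vowel Deletion: [muslibu] → [mslibu]
/pikiwe/:
  1 Voicing Between Vowels: [pikiwe] → [pigiwe]
  2 Final Vowel Raising: [pigiwe] → [pigiwi]
  3 Final Devoicing: no change — [pigiwi]
  4 Regressive Voicing Assimilation: no change — [pigiwi]
  5 Medial Vowel Deletion: no change — [pigiwi]

[uvidyip], [mslibu], [pigiwi]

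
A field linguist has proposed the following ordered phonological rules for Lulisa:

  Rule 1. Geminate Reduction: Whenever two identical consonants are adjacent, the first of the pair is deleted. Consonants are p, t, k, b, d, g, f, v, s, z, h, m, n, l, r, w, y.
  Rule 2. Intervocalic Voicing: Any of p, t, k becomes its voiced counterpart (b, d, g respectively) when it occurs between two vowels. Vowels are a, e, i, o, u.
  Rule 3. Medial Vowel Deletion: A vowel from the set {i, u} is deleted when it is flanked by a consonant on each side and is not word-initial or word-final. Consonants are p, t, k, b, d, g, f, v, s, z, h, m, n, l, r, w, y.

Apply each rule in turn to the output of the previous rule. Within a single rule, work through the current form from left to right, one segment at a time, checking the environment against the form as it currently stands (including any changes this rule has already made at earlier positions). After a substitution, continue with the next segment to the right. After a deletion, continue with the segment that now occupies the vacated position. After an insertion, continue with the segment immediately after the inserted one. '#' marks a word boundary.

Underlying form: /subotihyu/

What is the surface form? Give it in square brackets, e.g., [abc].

[sbodhyu]

Rule 1 Geminate Reduction: no change — [subotihyu]
Rule 2 Intervocalic Voicing: [subotihyu] → [subodihyu]
Rule 3 Medial Vowel Deletion: [subodihyu] → [sbodhyu]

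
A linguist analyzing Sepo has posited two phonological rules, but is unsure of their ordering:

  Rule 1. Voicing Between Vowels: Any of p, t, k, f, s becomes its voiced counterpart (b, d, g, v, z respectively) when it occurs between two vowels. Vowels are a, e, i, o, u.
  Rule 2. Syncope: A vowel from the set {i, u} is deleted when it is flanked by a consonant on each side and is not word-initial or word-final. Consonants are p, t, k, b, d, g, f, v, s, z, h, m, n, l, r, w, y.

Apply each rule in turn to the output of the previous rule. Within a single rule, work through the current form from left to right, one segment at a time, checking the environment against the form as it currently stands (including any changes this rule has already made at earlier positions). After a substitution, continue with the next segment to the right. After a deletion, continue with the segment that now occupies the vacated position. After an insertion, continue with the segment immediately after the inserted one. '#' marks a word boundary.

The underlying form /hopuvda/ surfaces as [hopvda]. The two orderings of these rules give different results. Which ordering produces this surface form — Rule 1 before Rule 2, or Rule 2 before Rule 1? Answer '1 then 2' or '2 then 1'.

2 then 1

Order 1 then 2:
  1 Voicing Between Vowels: [hopuvda] → [hobuvda]
  2 Syncope: [hobuvda] → [hobvda]
  result: [hobvda]
Order 2 then 1:
  2 Syncope: [hopuvda] → [hopvda]
  1 Voicing Between Vowels: no change — [hopvda]
  result: [hopvda]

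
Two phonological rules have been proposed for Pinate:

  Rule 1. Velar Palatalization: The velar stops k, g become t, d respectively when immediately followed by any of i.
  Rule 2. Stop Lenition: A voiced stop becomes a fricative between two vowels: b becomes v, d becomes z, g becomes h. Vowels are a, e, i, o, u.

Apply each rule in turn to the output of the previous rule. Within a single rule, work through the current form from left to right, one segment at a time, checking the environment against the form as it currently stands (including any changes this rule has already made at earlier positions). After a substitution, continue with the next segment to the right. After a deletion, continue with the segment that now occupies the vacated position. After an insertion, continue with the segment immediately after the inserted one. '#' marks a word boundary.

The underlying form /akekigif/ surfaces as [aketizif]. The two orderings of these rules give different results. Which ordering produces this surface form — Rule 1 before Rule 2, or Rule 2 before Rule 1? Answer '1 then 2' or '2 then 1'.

Order 1 then 2:
  1 Velar Palatalization: [akekigif] → [aketidif]
  2 Stop Lenition: [aketidif] → [aketizif]
  result: [aketizif]
Order 2 then 1:
  2 Stop Lenition: [akekigif] → [akekihif]
  1 Velar Palatalization: [akekihif] → [aketihif]
  result: [aketihif]

1 then 2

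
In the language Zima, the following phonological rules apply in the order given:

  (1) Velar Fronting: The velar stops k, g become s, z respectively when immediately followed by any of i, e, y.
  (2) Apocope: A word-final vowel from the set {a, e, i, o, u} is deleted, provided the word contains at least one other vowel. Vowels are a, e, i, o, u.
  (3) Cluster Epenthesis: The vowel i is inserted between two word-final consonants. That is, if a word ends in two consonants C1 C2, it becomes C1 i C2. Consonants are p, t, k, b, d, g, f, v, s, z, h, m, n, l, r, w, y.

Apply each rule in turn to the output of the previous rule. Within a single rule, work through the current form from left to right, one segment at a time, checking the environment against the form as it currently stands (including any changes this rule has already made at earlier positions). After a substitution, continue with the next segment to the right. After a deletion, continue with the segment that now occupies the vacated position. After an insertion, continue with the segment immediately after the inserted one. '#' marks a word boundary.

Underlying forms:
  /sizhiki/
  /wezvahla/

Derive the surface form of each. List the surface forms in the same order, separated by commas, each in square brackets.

/sizhiki/:
  (1) Velar Fronting: [sizhiki] → [sizhisi]
  (2) Apocope: [sizhisi] → [sizhis]
  (3) Cluster Epenthesis: no change — [sizhis]
/wezvahla/:
  (1) Velar Fronting: no change — [wezvahla]
  (2) Apocope: [wezvahla] → [wezvahl]
  (3) Cluster Epenthesis: [wezvahl] → [wezvahil]

[sizhis], [wezvahil]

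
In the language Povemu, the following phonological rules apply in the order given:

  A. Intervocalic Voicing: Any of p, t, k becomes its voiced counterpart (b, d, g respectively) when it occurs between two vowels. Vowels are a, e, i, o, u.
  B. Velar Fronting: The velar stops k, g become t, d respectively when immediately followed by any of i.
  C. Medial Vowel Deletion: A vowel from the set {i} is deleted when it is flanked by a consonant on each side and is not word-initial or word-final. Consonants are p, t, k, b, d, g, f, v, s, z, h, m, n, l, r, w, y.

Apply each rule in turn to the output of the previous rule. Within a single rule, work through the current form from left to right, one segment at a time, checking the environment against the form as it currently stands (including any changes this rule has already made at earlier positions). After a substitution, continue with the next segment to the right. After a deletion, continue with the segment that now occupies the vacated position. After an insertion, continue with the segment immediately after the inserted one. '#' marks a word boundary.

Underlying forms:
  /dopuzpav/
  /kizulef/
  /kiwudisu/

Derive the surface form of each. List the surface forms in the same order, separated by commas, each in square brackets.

/dopuzpav/:
  A Intervocalic Voicing: [dopuzpav] → [dobuzpav]
  B Velar Fronting: no change — [dobuzpav]
  C Medial Vowel Deletion: no change — [dobuzpav]
/kizulef/:
  A Intervocalic Voicing: no change — [kizulef]
  B Velar Fronting: [kizulef] → [tizulef]
  C Medial Vowel Deletion: [tizulef] → [tzulef]
/kiwudisu/:
  A Intervocalic Voicing: no change — [kiwudisu]
  B Velar Fronting: [kiwudisu] → [tiwudisu]
  C Medial Vowel Deletion: [tiwudisu] → [twudsu]

[dobuzpav], [tzulef], [twudsu]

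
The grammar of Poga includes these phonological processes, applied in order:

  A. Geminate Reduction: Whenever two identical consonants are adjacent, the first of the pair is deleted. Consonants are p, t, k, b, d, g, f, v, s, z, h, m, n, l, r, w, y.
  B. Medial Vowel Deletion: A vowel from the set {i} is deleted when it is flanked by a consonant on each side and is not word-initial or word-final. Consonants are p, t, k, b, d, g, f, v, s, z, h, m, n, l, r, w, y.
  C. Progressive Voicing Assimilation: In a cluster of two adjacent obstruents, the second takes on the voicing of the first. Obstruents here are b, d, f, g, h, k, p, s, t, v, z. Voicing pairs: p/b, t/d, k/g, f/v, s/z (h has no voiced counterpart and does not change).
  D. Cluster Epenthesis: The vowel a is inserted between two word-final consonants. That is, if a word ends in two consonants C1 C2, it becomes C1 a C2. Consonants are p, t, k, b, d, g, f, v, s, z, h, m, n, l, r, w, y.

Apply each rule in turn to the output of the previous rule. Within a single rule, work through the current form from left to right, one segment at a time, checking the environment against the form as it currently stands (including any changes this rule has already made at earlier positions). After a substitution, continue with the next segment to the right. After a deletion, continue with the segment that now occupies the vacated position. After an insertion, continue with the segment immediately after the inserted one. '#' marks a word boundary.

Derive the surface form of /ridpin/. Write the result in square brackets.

A Geminate Reduction: no change — [ridpin]
B Medial Vowel Deletion: [ridpin] → [rdpn]
C Progressive Voicing Assimilation: [rdpn] → [rdbn]
D Cluster Epenthesis: [rdbn] → [rdban]

[rdban]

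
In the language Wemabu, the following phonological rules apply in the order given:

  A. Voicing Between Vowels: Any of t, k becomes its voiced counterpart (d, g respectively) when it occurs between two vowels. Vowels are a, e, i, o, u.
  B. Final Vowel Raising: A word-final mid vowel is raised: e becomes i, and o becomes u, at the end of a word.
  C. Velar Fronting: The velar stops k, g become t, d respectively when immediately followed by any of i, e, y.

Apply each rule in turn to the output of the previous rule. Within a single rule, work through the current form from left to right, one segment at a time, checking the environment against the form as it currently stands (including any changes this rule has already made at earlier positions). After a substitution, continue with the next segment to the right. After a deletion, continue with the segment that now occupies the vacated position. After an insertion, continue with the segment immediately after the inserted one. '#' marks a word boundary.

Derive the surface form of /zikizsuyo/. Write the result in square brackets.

[zidizsuyu]

A Voicing Between Vowels: [zikizsuyo] → [zigizsuyo]
B Final Vowel Raising: [zigizsuyo] → [zigizsuyu]
C Velar Fronting: [zigizsuyu] → [zidizsuyu]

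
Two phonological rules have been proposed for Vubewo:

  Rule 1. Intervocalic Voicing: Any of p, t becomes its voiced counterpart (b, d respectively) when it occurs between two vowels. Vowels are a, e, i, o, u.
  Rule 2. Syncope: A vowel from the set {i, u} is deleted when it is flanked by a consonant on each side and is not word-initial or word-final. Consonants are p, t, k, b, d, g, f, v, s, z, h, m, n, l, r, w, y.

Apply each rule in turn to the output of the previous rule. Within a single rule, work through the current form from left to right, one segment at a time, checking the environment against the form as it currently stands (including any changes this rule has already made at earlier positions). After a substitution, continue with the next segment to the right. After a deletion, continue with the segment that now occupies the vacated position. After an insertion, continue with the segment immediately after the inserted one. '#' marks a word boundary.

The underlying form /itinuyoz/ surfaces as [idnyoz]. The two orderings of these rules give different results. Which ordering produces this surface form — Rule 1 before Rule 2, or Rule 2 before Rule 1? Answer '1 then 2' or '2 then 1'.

Order 1 then 2:
  1 Intervocalic Voicing: [itinuyoz] → [idinuyoz]
  2 Syncope: [idinuyoz] → [idnyoz]
  result: [idnyoz]
Order 2 then 1:
  2 Syncope: [itinuyoz] → [itnyoz]
  1 Intervocalic Voicing: no change — [itnyoz]
  result: [itnyoz]

1 then 2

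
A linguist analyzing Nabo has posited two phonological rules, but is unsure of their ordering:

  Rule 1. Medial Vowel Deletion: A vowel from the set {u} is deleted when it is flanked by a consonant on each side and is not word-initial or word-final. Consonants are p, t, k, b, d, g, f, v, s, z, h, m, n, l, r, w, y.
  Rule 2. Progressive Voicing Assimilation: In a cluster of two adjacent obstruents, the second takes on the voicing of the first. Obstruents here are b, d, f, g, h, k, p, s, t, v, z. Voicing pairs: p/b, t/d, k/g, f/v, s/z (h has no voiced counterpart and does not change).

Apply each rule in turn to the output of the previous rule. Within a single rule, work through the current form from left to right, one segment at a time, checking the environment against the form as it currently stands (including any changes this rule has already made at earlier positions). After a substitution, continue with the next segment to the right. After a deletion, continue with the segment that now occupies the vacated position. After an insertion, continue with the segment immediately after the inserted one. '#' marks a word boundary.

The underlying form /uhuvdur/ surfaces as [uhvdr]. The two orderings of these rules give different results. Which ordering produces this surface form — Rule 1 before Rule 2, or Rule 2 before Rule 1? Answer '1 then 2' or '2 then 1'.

Order 1 then 2:
  1 Medial Vowel Deletion: [uhuvdur] → [uhvdr]
  2 Progressive Voicing Assimilation: [uhvdr] → [uhftr]
  result: [uhftr]
Order 2 then 1:
  2 Progressive Voicing Assimilation: no change — [uhuvdur]
  1 Medial Vowel Deletion: [uhuvdur] → [uhvdr]
  result: [uhvdr]

2 then 1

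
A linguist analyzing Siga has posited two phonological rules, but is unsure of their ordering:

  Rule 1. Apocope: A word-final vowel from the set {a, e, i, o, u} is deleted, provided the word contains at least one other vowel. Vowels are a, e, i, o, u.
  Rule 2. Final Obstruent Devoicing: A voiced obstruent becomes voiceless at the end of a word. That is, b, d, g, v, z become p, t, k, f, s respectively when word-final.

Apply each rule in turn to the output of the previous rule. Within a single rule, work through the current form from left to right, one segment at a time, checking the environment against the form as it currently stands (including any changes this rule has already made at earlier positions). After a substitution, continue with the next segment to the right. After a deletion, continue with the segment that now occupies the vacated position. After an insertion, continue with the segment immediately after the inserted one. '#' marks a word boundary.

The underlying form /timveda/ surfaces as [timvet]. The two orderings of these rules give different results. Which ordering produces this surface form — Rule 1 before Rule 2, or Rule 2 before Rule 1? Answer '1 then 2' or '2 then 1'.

1 then 2

Order 1 then 2:
  1 Apocope: [timveda] → [timved]
  2 Final Obstruent Devoicing: [timved] → [timvet]
  result: [timvet]
Order 2 then 1:
  2 Final Obstruent Devoicing: no change — [timveda]
  1 Apocope: [timveda] → [timved]
  result: [timved]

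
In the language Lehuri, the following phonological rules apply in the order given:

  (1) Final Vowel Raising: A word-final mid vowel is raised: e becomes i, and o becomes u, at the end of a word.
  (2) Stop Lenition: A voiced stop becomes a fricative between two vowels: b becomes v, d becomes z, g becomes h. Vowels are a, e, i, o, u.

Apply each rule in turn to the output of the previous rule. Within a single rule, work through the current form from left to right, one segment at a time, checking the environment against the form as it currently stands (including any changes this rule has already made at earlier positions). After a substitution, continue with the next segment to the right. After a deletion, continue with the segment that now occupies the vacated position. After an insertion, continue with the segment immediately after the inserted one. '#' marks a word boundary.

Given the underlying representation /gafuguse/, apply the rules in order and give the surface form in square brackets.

(1) Final Vowel Raising: [gafuguse] → [gafugusi]
(2) Stop Lenition: [gafugusi] → [gafuhusi]

[gafuhusi]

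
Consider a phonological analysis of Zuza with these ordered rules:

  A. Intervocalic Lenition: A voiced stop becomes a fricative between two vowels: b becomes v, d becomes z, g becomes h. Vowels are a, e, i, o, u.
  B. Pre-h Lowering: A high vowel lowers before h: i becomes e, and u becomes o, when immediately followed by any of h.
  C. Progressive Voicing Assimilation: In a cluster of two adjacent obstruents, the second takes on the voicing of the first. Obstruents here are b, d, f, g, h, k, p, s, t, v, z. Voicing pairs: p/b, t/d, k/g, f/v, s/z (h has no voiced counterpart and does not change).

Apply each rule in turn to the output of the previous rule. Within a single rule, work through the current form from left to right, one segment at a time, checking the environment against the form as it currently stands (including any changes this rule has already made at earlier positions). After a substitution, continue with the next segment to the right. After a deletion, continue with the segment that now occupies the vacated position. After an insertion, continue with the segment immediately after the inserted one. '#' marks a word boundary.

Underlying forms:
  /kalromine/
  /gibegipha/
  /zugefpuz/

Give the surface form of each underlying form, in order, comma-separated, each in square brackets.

/kalromine/:
  A Intervocalic Lenition: no change — [kalromine]
  B Pre-h Lowering: no change — [kalromine]
  C Progressive Voicing Assimilation: no change — [kalromine]
/gibegipha/:
  A Intervocalic Lenition: [gibegipha] → [givehipha]
  B Pre-h Lowering: no change — [givehipha]
  C Progressive Voicing Assimilation: no change — [givehipha]
/zugefpuz/:
  A Intervocalic Lenition: [zugefpuz] → [zuhefpuz]
  B Pre-h Lowering: [zuhefpuz] → [zohefpuz]
  C Progressive Voicing Assimilation: no change — [zohefpuz]

[kalromine], [givehipha], [zohefpuz]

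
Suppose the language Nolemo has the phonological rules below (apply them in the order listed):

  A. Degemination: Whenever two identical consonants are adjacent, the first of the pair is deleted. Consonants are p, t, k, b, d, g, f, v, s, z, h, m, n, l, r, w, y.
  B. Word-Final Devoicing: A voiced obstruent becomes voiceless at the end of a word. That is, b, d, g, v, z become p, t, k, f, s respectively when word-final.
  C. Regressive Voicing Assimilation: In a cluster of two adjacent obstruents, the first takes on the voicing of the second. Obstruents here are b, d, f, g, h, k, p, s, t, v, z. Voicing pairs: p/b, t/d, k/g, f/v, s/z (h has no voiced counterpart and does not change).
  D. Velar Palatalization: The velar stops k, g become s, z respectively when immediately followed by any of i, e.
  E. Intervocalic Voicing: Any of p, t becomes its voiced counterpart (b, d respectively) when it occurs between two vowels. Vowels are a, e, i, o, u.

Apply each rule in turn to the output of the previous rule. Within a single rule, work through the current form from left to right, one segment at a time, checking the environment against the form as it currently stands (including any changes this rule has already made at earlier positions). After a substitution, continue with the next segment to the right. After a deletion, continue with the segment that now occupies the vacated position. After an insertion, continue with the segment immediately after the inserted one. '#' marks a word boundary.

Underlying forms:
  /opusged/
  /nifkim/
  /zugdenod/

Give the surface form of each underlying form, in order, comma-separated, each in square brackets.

[obuzzet], [nifsim], [zugdenot]

/opusged/:
  A Degemination: no change — [opusged]
  B Word-Final Devoicing: [opusged] → [opusget]
  C Regressive Voicing Assimilation: [opusget] → [opuzget]
  D Velar Palatalization: [opuzget] → [opuzzet]
  E Intervocalic Voicing: [opuzzet] → [obuzzet]
/nifkim/:
  A Degemination: no change — [nifkim]
  B Word-Final Devoicing: no change — [nifkim]
  C Regressive Voicing Assimilation: no change — [nifkim]
  D Velar Palatalization: [nifkim] → [nifsim]
  E Intervocalic Voicing: no change — [nifsim]
/zugdenod/:
  A Degemination: no change — [zugdenod]
  B Word-Final Devoicing: [zugdenod] → [zugdenot]
  C Regressive Voicing Assimilation: no change — [zugdenot]
  D Velar Palatalization: no change — [zugdenot]
  E Intervocalic Voicing: no change — [zugdenot]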